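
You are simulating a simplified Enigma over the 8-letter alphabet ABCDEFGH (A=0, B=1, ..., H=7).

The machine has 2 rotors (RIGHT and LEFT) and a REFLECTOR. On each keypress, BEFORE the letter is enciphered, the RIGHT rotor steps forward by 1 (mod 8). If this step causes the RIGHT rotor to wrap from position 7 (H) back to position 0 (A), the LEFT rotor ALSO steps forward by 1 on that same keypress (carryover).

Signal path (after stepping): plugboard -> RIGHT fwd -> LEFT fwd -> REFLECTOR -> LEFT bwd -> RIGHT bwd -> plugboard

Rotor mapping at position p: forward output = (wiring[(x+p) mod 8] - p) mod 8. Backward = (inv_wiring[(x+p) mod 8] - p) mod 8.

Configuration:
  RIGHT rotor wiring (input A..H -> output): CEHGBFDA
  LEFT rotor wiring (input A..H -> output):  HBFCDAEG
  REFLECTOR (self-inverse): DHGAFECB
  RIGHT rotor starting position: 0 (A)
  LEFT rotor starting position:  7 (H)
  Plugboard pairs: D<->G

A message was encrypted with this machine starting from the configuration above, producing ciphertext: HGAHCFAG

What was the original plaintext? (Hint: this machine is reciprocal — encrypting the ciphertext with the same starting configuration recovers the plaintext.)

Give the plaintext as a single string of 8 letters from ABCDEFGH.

Answer: EHCDFGHA

Derivation:
Char 1 ('H'): step: R->1, L=7; H->plug->H->R->B->L->A->refl->D->L'->E->R'->E->plug->E
Char 2 ('G'): step: R->2, L=7; G->plug->D->R->D->L->G->refl->C->L'->C->R'->H->plug->H
Char 3 ('A'): step: R->3, L=7; A->plug->A->R->D->L->G->refl->C->L'->C->R'->C->plug->C
Char 4 ('H'): step: R->4, L=7; H->plug->H->R->C->L->C->refl->G->L'->D->R'->G->plug->D
Char 5 ('C'): step: R->5, L=7; C->plug->C->R->D->L->G->refl->C->L'->C->R'->F->plug->F
Char 6 ('F'): step: R->6, L=7; F->plug->F->R->A->L->H->refl->B->L'->G->R'->D->plug->G
Char 7 ('A'): step: R->7, L=7; A->plug->A->R->B->L->A->refl->D->L'->E->R'->H->plug->H
Char 8 ('G'): step: R->0, L->0 (L advanced); G->plug->D->R->G->L->E->refl->F->L'->C->R'->A->plug->A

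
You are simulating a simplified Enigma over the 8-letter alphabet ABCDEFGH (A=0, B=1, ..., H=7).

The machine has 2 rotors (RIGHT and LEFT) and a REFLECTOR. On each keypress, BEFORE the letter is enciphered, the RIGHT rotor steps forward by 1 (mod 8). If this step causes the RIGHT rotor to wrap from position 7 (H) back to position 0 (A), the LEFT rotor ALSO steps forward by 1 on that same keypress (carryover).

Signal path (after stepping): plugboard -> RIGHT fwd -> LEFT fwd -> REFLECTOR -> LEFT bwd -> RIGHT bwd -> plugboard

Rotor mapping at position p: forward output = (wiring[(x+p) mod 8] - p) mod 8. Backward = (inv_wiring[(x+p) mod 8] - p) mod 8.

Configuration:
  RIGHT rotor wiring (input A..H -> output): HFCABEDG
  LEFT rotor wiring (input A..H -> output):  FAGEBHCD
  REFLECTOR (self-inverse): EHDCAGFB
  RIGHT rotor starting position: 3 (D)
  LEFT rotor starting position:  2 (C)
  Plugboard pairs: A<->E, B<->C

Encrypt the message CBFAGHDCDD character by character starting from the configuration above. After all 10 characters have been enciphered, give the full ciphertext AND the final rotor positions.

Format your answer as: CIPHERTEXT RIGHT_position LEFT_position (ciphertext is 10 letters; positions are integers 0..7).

Answer: HCEBDCFBHH 5 3

Derivation:
Char 1 ('C'): step: R->4, L=2; C->plug->B->R->A->L->E->refl->A->L'->E->R'->H->plug->H
Char 2 ('B'): step: R->5, L=2; B->plug->C->R->B->L->C->refl->D->L'->G->R'->B->plug->C
Char 3 ('F'): step: R->6, L=2; F->plug->F->R->C->L->H->refl->B->L'->F->R'->A->plug->E
Char 4 ('A'): step: R->7, L=2; A->plug->E->R->B->L->C->refl->D->L'->G->R'->C->plug->B
Char 5 ('G'): step: R->0, L->3 (L advanced); G->plug->G->R->D->L->H->refl->B->L'->A->R'->D->plug->D
Char 6 ('H'): step: R->1, L=3; H->plug->H->R->G->L->F->refl->G->L'->B->R'->B->plug->C
Char 7 ('D'): step: R->2, L=3; D->plug->D->R->C->L->E->refl->A->L'->E->R'->F->plug->F
Char 8 ('C'): step: R->3, L=3; C->plug->B->R->G->L->F->refl->G->L'->B->R'->C->plug->B
Char 9 ('D'): step: R->4, L=3; D->plug->D->R->C->L->E->refl->A->L'->E->R'->H->plug->H
Char 10 ('D'): step: R->5, L=3; D->plug->D->R->C->L->E->refl->A->L'->E->R'->H->plug->H
Final: ciphertext=HCEBDCFBHH, RIGHT=5, LEFT=3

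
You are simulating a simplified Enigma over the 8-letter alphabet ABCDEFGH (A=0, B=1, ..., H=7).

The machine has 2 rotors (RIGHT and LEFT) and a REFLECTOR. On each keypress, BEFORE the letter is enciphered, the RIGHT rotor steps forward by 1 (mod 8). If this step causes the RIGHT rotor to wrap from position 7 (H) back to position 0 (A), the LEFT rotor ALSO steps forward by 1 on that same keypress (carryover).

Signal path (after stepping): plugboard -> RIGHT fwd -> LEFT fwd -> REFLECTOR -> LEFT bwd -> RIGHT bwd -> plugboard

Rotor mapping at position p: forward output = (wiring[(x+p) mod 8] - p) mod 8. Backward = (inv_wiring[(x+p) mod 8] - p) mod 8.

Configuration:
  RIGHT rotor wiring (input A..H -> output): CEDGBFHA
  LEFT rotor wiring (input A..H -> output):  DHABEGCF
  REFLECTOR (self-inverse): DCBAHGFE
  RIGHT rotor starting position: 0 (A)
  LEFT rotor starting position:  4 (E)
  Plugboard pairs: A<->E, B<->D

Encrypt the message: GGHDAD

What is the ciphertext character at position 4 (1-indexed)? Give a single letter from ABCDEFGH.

Char 1 ('G'): step: R->1, L=4; G->plug->G->R->H->L->F->refl->G->L'->C->R'->B->plug->D
Char 2 ('G'): step: R->2, L=4; G->plug->G->R->A->L->A->refl->D->L'->F->R'->E->plug->A
Char 3 ('H'): step: R->3, L=4; H->plug->H->R->A->L->A->refl->D->L'->F->R'->E->plug->A
Char 4 ('D'): step: R->4, L=4; D->plug->B->R->B->L->C->refl->B->L'->D->R'->C->plug->C

C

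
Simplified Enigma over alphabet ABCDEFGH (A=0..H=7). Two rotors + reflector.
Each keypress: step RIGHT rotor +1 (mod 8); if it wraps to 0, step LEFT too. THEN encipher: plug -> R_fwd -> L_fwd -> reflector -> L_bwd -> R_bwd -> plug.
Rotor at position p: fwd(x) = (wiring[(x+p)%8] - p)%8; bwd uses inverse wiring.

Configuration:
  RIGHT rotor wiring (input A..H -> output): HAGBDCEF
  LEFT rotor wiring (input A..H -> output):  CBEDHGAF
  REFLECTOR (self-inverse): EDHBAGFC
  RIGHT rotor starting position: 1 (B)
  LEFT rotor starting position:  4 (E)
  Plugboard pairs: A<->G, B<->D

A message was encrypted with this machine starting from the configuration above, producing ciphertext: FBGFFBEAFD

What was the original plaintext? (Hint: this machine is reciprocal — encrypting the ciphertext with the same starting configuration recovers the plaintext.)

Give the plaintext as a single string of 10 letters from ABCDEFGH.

Char 1 ('F'): step: R->2, L=4; F->plug->F->R->D->L->B->refl->D->L'->A->R'->D->plug->B
Char 2 ('B'): step: R->3, L=4; B->plug->D->R->B->L->C->refl->H->L'->H->R'->C->plug->C
Char 3 ('G'): step: R->4, L=4; G->plug->A->R->H->L->H->refl->C->L'->B->R'->D->plug->B
Char 4 ('F'): step: R->5, L=4; F->plug->F->R->B->L->C->refl->H->L'->H->R'->B->plug->D
Char 5 ('F'): step: R->6, L=4; F->plug->F->R->D->L->B->refl->D->L'->A->R'->E->plug->E
Char 6 ('B'): step: R->7, L=4; B->plug->D->R->H->L->H->refl->C->L'->B->R'->C->plug->C
Char 7 ('E'): step: R->0, L->5 (L advanced); E->plug->E->R->D->L->F->refl->G->L'->G->R'->C->plug->C
Char 8 ('A'): step: R->1, L=5; A->plug->G->R->E->L->E->refl->A->L'->C->R'->D->plug->B
Char 9 ('F'): step: R->2, L=5; F->plug->F->R->D->L->F->refl->G->L'->G->R'->H->plug->H
Char 10 ('D'): step: R->3, L=5; D->plug->B->R->A->L->B->refl->D->L'->B->R'->D->plug->B

Answer: BCBDECCBHB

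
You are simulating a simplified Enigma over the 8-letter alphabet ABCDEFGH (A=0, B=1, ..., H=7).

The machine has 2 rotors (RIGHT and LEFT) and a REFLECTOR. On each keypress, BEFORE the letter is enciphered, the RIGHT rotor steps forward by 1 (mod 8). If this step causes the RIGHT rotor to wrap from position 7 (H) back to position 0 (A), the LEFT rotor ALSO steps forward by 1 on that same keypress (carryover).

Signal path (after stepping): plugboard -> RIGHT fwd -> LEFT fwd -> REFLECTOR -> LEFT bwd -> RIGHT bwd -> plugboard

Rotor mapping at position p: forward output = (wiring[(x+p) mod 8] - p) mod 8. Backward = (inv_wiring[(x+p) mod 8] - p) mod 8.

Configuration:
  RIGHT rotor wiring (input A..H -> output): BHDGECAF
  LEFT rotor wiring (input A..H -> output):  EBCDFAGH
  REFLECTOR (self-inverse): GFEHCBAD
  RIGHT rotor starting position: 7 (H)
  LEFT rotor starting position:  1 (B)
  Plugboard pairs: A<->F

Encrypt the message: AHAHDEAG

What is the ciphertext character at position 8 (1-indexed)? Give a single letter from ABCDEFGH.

Char 1 ('A'): step: R->0, L->2 (L advanced); A->plug->F->R->C->L->D->refl->H->L'->H->R'->B->plug->B
Char 2 ('H'): step: R->1, L=2; H->plug->H->R->A->L->A->refl->G->L'->D->R'->D->plug->D
Char 3 ('A'): step: R->2, L=2; A->plug->F->R->D->L->G->refl->A->L'->A->R'->D->plug->D
Char 4 ('H'): step: R->3, L=2; H->plug->H->R->A->L->A->refl->G->L'->D->R'->A->plug->F
Char 5 ('D'): step: R->4, L=2; D->plug->D->R->B->L->B->refl->F->L'->F->R'->E->plug->E
Char 6 ('E'): step: R->5, L=2; E->plug->E->R->C->L->D->refl->H->L'->H->R'->H->plug->H
Char 7 ('A'): step: R->6, L=2; A->plug->F->R->A->L->A->refl->G->L'->D->R'->C->plug->C
Char 8 ('G'): step: R->7, L=2; G->plug->G->R->D->L->G->refl->A->L'->A->R'->C->plug->C

C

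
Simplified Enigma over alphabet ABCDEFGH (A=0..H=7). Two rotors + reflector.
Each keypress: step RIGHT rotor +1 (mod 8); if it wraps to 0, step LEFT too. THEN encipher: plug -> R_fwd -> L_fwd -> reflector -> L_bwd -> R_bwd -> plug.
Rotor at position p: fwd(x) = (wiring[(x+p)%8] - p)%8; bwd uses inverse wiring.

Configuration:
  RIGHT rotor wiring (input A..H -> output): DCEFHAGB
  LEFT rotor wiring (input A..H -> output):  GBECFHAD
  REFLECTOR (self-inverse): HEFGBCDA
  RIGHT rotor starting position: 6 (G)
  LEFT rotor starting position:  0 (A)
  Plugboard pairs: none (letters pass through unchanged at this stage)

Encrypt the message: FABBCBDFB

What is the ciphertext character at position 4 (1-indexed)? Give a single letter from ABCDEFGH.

Char 1 ('F'): step: R->7, L=0; F->plug->F->R->A->L->G->refl->D->L'->H->R'->H->plug->H
Char 2 ('A'): step: R->0, L->1 (L advanced); A->plug->A->R->D->L->E->refl->B->L'->C->R'->B->plug->B
Char 3 ('B'): step: R->1, L=1; B->plug->B->R->D->L->E->refl->B->L'->C->R'->H->plug->H
Char 4 ('B'): step: R->2, L=1; B->plug->B->R->D->L->E->refl->B->L'->C->R'->A->plug->A

A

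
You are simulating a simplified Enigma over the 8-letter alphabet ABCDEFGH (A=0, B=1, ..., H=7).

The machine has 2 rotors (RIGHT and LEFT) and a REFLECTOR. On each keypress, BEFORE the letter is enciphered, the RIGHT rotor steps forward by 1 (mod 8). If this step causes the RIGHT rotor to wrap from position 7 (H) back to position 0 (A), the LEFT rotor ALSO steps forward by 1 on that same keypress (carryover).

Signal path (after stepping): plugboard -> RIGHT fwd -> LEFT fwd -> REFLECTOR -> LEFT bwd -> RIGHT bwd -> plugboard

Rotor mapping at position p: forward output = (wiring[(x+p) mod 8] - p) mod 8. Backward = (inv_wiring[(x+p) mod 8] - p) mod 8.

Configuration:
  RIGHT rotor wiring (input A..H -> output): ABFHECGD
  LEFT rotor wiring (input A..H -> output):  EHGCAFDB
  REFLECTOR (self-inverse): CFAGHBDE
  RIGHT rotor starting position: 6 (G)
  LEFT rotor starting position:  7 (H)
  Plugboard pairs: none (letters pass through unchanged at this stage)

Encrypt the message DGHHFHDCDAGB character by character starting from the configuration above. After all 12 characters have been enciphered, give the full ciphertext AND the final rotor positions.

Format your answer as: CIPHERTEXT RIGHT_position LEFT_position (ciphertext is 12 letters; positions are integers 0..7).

Char 1 ('D'): step: R->7, L=7; D->plug->D->R->G->L->G->refl->D->L'->E->R'->A->plug->A
Char 2 ('G'): step: R->0, L->0 (L advanced); G->plug->G->R->G->L->D->refl->G->L'->C->R'->F->plug->F
Char 3 ('H'): step: R->1, L=0; H->plug->H->R->H->L->B->refl->F->L'->F->R'->F->plug->F
Char 4 ('H'): step: R->2, L=0; H->plug->H->R->H->L->B->refl->F->L'->F->R'->B->plug->B
Char 5 ('F'): step: R->3, L=0; F->plug->F->R->F->L->F->refl->B->L'->H->R'->C->plug->C
Char 6 ('H'): step: R->4, L=0; H->plug->H->R->D->L->C->refl->A->L'->E->R'->E->plug->E
Char 7 ('D'): step: R->5, L=0; D->plug->D->R->D->L->C->refl->A->L'->E->R'->E->plug->E
Char 8 ('C'): step: R->6, L=0; C->plug->C->R->C->L->G->refl->D->L'->G->R'->G->plug->G
Char 9 ('D'): step: R->7, L=0; D->plug->D->R->G->L->D->refl->G->L'->C->R'->C->plug->C
Char 10 ('A'): step: R->0, L->1 (L advanced); A->plug->A->R->A->L->G->refl->D->L'->H->R'->D->plug->D
Char 11 ('G'): step: R->1, L=1; G->plug->G->R->C->L->B->refl->F->L'->B->R'->E->plug->E
Char 12 ('B'): step: R->2, L=1; B->plug->B->R->F->L->C->refl->A->L'->G->R'->G->plug->G
Final: ciphertext=AFFBCEEGCDEG, RIGHT=2, LEFT=1

Answer: AFFBCEEGCDEG 2 1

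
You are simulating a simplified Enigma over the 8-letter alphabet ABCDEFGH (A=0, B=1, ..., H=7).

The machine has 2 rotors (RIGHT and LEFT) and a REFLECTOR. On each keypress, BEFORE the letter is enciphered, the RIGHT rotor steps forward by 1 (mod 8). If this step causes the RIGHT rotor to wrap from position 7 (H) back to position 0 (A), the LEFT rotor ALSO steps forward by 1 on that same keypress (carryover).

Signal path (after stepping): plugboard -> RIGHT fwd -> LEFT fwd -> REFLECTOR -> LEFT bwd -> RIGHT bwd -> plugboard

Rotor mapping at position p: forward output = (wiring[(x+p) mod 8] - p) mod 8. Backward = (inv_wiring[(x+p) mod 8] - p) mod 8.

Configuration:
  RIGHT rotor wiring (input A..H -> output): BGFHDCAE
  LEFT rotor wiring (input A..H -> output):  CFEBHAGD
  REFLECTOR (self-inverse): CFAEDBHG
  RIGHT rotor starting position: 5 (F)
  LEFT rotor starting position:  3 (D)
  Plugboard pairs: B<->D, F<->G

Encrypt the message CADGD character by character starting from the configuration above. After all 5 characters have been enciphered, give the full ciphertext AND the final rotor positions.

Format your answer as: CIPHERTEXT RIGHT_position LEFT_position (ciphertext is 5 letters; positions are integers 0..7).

Char 1 ('C'): step: R->6, L=3; C->plug->C->R->D->L->D->refl->E->L'->B->R'->F->plug->G
Char 2 ('A'): step: R->7, L=3; A->plug->A->R->F->L->H->refl->G->L'->A->R'->E->plug->E
Char 3 ('D'): step: R->0, L->4 (L advanced); D->plug->B->R->G->L->A->refl->C->L'->C->R'->F->plug->G
Char 4 ('G'): step: R->1, L=4; G->plug->F->R->H->L->F->refl->B->L'->F->R'->A->plug->A
Char 5 ('D'): step: R->2, L=4; D->plug->B->R->F->L->B->refl->F->L'->H->R'->G->plug->F
Final: ciphertext=GEGAF, RIGHT=2, LEFT=4

Answer: GEGAF 2 4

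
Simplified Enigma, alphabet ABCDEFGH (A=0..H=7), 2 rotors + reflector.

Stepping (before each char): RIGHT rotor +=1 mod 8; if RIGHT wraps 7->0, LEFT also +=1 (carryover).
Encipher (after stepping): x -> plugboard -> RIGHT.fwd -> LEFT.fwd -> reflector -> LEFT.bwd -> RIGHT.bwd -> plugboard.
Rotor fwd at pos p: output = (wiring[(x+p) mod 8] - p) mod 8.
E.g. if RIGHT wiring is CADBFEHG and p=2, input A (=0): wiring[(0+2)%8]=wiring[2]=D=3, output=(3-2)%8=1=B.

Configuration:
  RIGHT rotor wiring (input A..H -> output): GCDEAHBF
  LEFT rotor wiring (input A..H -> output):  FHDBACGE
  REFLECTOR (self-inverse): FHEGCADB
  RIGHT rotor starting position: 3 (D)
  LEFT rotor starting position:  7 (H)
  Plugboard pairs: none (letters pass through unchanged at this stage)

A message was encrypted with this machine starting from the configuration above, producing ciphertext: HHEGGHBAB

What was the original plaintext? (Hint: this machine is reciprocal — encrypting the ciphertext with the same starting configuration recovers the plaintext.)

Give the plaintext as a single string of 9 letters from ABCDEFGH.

Answer: EBBHCDCFD

Derivation:
Char 1 ('H'): step: R->4, L=7; H->plug->H->R->A->L->F->refl->A->L'->C->R'->E->plug->E
Char 2 ('H'): step: R->5, L=7; H->plug->H->R->D->L->E->refl->C->L'->E->R'->B->plug->B
Char 3 ('E'): step: R->6, L=7; E->plug->E->R->F->L->B->refl->H->L'->H->R'->B->plug->B
Char 4 ('G'): step: R->7, L=7; G->plug->G->R->A->L->F->refl->A->L'->C->R'->H->plug->H
Char 5 ('G'): step: R->0, L->0 (L advanced); G->plug->G->R->B->L->H->refl->B->L'->D->R'->C->plug->C
Char 6 ('H'): step: R->1, L=0; H->plug->H->R->F->L->C->refl->E->L'->H->R'->D->plug->D
Char 7 ('B'): step: R->2, L=0; B->plug->B->R->C->L->D->refl->G->L'->G->R'->C->plug->C
Char 8 ('A'): step: R->3, L=0; A->plug->A->R->B->L->H->refl->B->L'->D->R'->F->plug->F
Char 9 ('B'): step: R->4, L=0; B->plug->B->R->D->L->B->refl->H->L'->B->R'->D->plug->D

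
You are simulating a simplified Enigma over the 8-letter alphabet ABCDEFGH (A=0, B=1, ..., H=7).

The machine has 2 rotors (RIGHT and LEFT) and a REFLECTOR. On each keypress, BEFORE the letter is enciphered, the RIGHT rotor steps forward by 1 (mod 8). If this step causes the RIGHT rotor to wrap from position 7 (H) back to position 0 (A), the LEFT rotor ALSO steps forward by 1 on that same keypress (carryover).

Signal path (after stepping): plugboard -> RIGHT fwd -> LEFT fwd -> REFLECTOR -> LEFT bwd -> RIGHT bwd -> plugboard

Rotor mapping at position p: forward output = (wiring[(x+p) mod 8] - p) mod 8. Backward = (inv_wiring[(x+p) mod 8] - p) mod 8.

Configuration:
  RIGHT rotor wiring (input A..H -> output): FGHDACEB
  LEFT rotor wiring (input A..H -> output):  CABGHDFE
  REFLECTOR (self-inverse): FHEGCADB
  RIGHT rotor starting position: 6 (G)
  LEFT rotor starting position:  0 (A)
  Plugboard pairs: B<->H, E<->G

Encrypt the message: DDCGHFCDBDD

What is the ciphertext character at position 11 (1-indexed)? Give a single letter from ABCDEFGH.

Char 1 ('D'): step: R->7, L=0; D->plug->D->R->A->L->C->refl->E->L'->H->R'->C->plug->C
Char 2 ('D'): step: R->0, L->1 (L advanced); D->plug->D->R->D->L->G->refl->D->L'->G->R'->B->plug->H
Char 3 ('C'): step: R->1, L=1; C->plug->C->R->C->L->F->refl->A->L'->B->R'->E->plug->G
Char 4 ('G'): step: R->2, L=1; G->plug->E->R->C->L->F->refl->A->L'->B->R'->B->plug->H
Char 5 ('H'): step: R->3, L=1; H->plug->B->R->F->L->E->refl->C->L'->E->R'->H->plug->B
Char 6 ('F'): step: R->4, L=1; F->plug->F->R->C->L->F->refl->A->L'->B->R'->E->plug->G
Char 7 ('C'): step: R->5, L=1; C->plug->C->R->E->L->C->refl->E->L'->F->R'->A->plug->A
Char 8 ('D'): step: R->6, L=1; D->plug->D->R->A->L->H->refl->B->L'->H->R'->C->plug->C
Char 9 ('B'): step: R->7, L=1; B->plug->H->R->F->L->E->refl->C->L'->E->R'->E->plug->G
Char 10 ('D'): step: R->0, L->2 (L advanced); D->plug->D->R->D->L->B->refl->H->L'->A->R'->E->plug->G
Char 11 ('D'): step: R->1, L=2; D->plug->D->R->H->L->G->refl->D->L'->E->R'->H->plug->B

B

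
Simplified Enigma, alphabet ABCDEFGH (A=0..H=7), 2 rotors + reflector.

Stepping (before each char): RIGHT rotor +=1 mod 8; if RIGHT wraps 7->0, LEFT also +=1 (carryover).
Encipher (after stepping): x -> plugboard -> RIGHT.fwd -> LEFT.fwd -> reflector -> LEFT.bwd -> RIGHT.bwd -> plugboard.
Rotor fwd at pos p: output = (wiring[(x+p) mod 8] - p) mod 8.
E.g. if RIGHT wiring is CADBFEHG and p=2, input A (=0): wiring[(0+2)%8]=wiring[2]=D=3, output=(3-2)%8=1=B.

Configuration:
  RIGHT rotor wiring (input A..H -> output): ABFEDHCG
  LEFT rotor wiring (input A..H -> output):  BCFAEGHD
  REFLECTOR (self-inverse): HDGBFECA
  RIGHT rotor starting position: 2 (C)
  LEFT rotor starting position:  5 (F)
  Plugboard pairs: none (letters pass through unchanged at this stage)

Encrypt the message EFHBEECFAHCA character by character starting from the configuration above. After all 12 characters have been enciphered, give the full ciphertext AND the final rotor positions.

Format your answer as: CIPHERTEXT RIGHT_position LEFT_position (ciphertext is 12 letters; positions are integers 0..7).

Char 1 ('E'): step: R->3, L=5; E->plug->E->R->D->L->E->refl->F->L'->E->R'->C->plug->C
Char 2 ('F'): step: R->4, L=5; F->plug->F->R->F->L->A->refl->H->L'->H->R'->A->plug->A
Char 3 ('H'): step: R->5, L=5; H->plug->H->R->G->L->D->refl->B->L'->A->R'->F->plug->F
Char 4 ('B'): step: R->6, L=5; B->plug->B->R->A->L->B->refl->D->L'->G->R'->F->plug->F
Char 5 ('E'): step: R->7, L=5; E->plug->E->R->F->L->A->refl->H->L'->H->R'->A->plug->A
Char 6 ('E'): step: R->0, L->6 (L advanced); E->plug->E->R->D->L->E->refl->F->L'->B->R'->B->plug->B
Char 7 ('C'): step: R->1, L=6; C->plug->C->R->D->L->E->refl->F->L'->B->R'->F->plug->F
Char 8 ('F'): step: R->2, L=6; F->plug->F->R->E->L->H->refl->A->L'->H->R'->H->plug->H
Char 9 ('A'): step: R->3, L=6; A->plug->A->R->B->L->F->refl->E->L'->D->R'->E->plug->E
Char 10 ('H'): step: R->4, L=6; H->plug->H->R->A->L->B->refl->D->L'->C->R'->D->plug->D
Char 11 ('C'): step: R->5, L=6; C->plug->C->R->B->L->F->refl->E->L'->D->R'->D->plug->D
Char 12 ('A'): step: R->6, L=6; A->plug->A->R->E->L->H->refl->A->L'->H->R'->E->plug->E
Final: ciphertext=CAFFABFHEDDE, RIGHT=6, LEFT=6

Answer: CAFFABFHEDDE 6 6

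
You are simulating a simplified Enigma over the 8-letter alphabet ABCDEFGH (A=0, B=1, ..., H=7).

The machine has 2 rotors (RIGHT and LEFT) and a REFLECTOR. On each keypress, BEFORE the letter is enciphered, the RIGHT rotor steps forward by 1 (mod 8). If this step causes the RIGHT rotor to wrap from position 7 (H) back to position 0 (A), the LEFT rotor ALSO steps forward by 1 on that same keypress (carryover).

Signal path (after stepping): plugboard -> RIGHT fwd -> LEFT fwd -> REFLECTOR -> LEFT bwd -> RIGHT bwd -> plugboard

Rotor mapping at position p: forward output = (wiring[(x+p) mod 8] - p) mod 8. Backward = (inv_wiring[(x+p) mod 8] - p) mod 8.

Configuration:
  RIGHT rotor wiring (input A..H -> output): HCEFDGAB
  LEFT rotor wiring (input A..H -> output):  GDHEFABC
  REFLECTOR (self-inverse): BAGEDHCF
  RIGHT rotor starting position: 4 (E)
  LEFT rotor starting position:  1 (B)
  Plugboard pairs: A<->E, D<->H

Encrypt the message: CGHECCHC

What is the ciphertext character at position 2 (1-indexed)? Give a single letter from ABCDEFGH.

Char 1 ('C'): step: R->5, L=1; C->plug->C->R->E->L->H->refl->F->L'->H->R'->F->plug->F
Char 2 ('G'): step: R->6, L=1; G->plug->G->R->F->L->A->refl->B->L'->G->R'->E->plug->A

A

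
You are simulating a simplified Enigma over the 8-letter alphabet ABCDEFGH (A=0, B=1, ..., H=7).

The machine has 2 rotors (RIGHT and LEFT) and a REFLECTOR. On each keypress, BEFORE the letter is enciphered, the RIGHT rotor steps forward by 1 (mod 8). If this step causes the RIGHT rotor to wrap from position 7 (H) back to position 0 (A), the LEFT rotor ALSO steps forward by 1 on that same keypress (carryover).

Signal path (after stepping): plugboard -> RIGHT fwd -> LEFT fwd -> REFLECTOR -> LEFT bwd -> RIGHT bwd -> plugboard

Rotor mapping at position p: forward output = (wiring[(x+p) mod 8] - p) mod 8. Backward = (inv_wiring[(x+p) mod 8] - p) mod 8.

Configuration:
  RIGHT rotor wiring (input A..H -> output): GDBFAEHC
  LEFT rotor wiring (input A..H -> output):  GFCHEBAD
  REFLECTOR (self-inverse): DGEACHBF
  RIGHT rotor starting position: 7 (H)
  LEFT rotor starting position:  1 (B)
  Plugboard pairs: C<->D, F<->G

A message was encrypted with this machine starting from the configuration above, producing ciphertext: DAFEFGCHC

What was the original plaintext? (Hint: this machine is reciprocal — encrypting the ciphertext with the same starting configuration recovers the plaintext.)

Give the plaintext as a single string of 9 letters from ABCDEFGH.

Answer: BGEFADBBG

Derivation:
Char 1 ('D'): step: R->0, L->2 (L advanced); D->plug->C->R->B->L->F->refl->H->L'->D->R'->B->plug->B
Char 2 ('A'): step: R->1, L=2; A->plug->A->R->C->L->C->refl->E->L'->G->R'->F->plug->G
Char 3 ('F'): step: R->2, L=2; F->plug->G->R->E->L->G->refl->B->L'->F->R'->E->plug->E
Char 4 ('E'): step: R->3, L=2; E->plug->E->R->H->L->D->refl->A->L'->A->R'->G->plug->F
Char 5 ('F'): step: R->4, L=2; F->plug->G->R->F->L->B->refl->G->L'->E->R'->A->plug->A
Char 6 ('G'): step: R->5, L=2; G->plug->F->R->E->L->G->refl->B->L'->F->R'->C->plug->D
Char 7 ('C'): step: R->6, L=2; C->plug->D->R->F->L->B->refl->G->L'->E->R'->B->plug->B
Char 8 ('H'): step: R->7, L=2; H->plug->H->R->A->L->A->refl->D->L'->H->R'->B->plug->B
Char 9 ('C'): step: R->0, L->3 (L advanced); C->plug->D->R->F->L->D->refl->A->L'->E->R'->F->plug->G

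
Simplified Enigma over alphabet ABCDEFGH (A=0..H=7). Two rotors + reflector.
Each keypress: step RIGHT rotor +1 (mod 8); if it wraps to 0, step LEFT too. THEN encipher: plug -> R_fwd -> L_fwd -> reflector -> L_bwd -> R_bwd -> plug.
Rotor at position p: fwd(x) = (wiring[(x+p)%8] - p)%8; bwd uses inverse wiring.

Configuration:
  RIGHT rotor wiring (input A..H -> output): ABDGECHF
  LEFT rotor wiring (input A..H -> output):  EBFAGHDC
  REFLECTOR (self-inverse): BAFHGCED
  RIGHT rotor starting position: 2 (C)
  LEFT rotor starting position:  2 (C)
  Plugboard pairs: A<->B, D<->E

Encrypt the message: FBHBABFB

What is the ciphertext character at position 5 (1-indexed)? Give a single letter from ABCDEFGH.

Char 1 ('F'): step: R->3, L=2; F->plug->F->R->F->L->A->refl->B->L'->E->R'->D->plug->E
Char 2 ('B'): step: R->4, L=2; B->plug->A->R->A->L->D->refl->H->L'->H->R'->G->plug->G
Char 3 ('H'): step: R->5, L=2; H->plug->H->R->H->L->H->refl->D->L'->A->R'->C->plug->C
Char 4 ('B'): step: R->6, L=2; B->plug->A->R->B->L->G->refl->E->L'->C->R'->C->plug->C
Char 5 ('A'): step: R->7, L=2; A->plug->B->R->B->L->G->refl->E->L'->C->R'->C->plug->C

C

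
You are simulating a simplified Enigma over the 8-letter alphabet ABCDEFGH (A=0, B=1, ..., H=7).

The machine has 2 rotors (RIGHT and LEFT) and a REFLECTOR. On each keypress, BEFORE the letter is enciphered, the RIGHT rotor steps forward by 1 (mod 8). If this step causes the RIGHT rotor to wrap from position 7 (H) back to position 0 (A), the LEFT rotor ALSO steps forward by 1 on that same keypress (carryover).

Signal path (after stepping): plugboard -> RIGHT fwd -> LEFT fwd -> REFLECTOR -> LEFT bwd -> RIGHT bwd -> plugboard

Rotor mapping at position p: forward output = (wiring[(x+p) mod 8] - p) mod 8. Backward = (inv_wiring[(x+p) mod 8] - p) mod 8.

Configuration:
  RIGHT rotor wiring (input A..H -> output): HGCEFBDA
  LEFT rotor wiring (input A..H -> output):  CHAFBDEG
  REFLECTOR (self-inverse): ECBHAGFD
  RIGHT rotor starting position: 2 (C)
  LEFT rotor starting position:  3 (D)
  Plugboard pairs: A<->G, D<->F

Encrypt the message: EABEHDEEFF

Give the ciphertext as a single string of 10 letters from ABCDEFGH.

Char 1 ('E'): step: R->3, L=3; E->plug->E->R->F->L->H->refl->D->L'->E->R'->F->plug->D
Char 2 ('A'): step: R->4, L=3; A->plug->G->R->G->L->E->refl->A->L'->C->R'->F->plug->D
Char 3 ('B'): step: R->5, L=3; B->plug->B->R->G->L->E->refl->A->L'->C->R'->D->plug->F
Char 4 ('E'): step: R->6, L=3; E->plug->E->R->E->L->D->refl->H->L'->F->R'->A->plug->G
Char 5 ('H'): step: R->7, L=3; H->plug->H->R->E->L->D->refl->H->L'->F->R'->E->plug->E
Char 6 ('D'): step: R->0, L->4 (L advanced); D->plug->F->R->B->L->H->refl->D->L'->F->R'->E->plug->E
Char 7 ('E'): step: R->1, L=4; E->plug->E->R->A->L->F->refl->G->L'->E->R'->D->plug->F
Char 8 ('E'): step: R->2, L=4; E->plug->E->R->B->L->H->refl->D->L'->F->R'->G->plug->A
Char 9 ('F'): step: R->3, L=4; F->plug->D->R->A->L->F->refl->G->L'->E->R'->F->plug->D
Char 10 ('F'): step: R->4, L=4; F->plug->D->R->E->L->G->refl->F->L'->A->R'->H->plug->H

Answer: DDFGEEFADH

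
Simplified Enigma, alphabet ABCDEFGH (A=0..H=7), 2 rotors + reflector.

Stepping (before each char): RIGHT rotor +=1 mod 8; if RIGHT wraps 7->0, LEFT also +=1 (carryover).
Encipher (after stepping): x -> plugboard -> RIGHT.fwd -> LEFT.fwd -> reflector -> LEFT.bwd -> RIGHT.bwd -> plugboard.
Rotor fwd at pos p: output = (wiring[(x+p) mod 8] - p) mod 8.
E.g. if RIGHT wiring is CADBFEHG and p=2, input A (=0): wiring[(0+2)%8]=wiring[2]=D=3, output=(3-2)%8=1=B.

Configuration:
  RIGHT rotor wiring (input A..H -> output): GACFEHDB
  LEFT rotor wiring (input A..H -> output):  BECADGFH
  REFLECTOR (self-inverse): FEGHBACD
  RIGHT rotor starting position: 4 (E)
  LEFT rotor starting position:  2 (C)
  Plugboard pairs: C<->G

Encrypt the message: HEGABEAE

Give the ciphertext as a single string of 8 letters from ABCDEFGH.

Answer: DCBECAHG

Derivation:
Char 1 ('H'): step: R->5, L=2; H->plug->H->R->H->L->C->refl->G->L'->B->R'->D->plug->D
Char 2 ('E'): step: R->6, L=2; E->plug->E->R->E->L->D->refl->H->L'->G->R'->G->plug->C
Char 3 ('G'): step: R->7, L=2; G->plug->C->R->B->L->G->refl->C->L'->H->R'->B->plug->B
Char 4 ('A'): step: R->0, L->3 (L advanced); A->plug->A->R->G->L->B->refl->E->L'->E->R'->E->plug->E
Char 5 ('B'): step: R->1, L=3; B->plug->B->R->B->L->A->refl->F->L'->A->R'->G->plug->C
Char 6 ('E'): step: R->2, L=3; E->plug->E->R->B->L->A->refl->F->L'->A->R'->A->plug->A
Char 7 ('A'): step: R->3, L=3; A->plug->A->R->C->L->D->refl->H->L'->H->R'->H->plug->H
Char 8 ('E'): step: R->4, L=3; E->plug->E->R->C->L->D->refl->H->L'->H->R'->C->plug->G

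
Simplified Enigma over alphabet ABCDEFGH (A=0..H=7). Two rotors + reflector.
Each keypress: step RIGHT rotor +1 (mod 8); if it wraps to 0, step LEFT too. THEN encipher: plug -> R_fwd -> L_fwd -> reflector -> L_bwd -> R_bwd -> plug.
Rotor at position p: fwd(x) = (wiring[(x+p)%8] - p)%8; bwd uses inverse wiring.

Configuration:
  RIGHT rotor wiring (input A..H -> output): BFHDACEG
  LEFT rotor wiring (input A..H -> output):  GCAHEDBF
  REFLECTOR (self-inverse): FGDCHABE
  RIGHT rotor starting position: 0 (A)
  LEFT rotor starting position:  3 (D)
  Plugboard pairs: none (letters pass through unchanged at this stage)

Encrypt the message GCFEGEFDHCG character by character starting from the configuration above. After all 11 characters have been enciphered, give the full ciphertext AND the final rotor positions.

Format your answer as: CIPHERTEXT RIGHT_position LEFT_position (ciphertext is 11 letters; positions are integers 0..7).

Answer: ADAAECGBCBA 3 4

Derivation:
Char 1 ('G'): step: R->1, L=3; G->plug->G->R->F->L->D->refl->C->L'->E->R'->A->plug->A
Char 2 ('C'): step: R->2, L=3; C->plug->C->R->G->L->H->refl->E->L'->A->R'->D->plug->D
Char 3 ('F'): step: R->3, L=3; F->plug->F->R->G->L->H->refl->E->L'->A->R'->A->plug->A
Char 4 ('E'): step: R->4, L=3; E->plug->E->R->F->L->D->refl->C->L'->E->R'->A->plug->A
Char 5 ('G'): step: R->5, L=3; G->plug->G->R->G->L->H->refl->E->L'->A->R'->E->plug->E
Char 6 ('E'): step: R->6, L=3; E->plug->E->R->B->L->B->refl->G->L'->D->R'->C->plug->C
Char 7 ('F'): step: R->7, L=3; F->plug->F->R->B->L->B->refl->G->L'->D->R'->G->plug->G
Char 8 ('D'): step: R->0, L->4 (L advanced); D->plug->D->R->D->L->B->refl->G->L'->F->R'->B->plug->B
Char 9 ('H'): step: R->1, L=4; H->plug->H->R->A->L->A->refl->F->L'->C->R'->C->plug->C
Char 10 ('C'): step: R->2, L=4; C->plug->C->R->G->L->E->refl->H->L'->B->R'->B->plug->B
Char 11 ('G'): step: R->3, L=4; G->plug->G->R->C->L->F->refl->A->L'->A->R'->A->plug->A
Final: ciphertext=ADAAECGBCBA, RIGHT=3, LEFT=4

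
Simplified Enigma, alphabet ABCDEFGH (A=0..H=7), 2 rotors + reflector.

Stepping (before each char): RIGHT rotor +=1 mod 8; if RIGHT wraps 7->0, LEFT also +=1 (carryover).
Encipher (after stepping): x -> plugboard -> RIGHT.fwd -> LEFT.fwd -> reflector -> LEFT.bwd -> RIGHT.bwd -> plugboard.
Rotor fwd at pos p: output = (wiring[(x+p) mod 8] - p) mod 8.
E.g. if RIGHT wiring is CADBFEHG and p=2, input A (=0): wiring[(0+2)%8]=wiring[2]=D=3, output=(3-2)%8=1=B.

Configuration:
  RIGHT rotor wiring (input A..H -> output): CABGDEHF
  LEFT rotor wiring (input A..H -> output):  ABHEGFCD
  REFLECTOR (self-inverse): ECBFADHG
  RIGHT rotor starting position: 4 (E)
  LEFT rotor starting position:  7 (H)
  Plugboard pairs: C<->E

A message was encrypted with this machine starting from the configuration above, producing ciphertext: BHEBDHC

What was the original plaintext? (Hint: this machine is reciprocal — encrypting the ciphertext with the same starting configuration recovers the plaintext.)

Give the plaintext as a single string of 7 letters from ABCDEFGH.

Char 1 ('B'): step: R->5, L=7; B->plug->B->R->C->L->C->refl->B->L'->B->R'->G->plug->G
Char 2 ('H'): step: R->6, L=7; H->plug->H->R->G->L->G->refl->H->L'->F->R'->G->plug->G
Char 3 ('E'): step: R->7, L=7; E->plug->C->R->B->L->B->refl->C->L'->C->R'->D->plug->D
Char 4 ('B'): step: R->0, L->0 (L advanced); B->plug->B->R->A->L->A->refl->E->L'->D->R'->E->plug->C
Char 5 ('D'): step: R->1, L=0; D->plug->D->R->C->L->H->refl->G->L'->E->R'->G->plug->G
Char 6 ('H'): step: R->2, L=0; H->plug->H->R->G->L->C->refl->B->L'->B->R'->C->plug->E
Char 7 ('C'): step: R->3, L=0; C->plug->E->R->C->L->H->refl->G->L'->E->R'->D->plug->D

Answer: GGDCGED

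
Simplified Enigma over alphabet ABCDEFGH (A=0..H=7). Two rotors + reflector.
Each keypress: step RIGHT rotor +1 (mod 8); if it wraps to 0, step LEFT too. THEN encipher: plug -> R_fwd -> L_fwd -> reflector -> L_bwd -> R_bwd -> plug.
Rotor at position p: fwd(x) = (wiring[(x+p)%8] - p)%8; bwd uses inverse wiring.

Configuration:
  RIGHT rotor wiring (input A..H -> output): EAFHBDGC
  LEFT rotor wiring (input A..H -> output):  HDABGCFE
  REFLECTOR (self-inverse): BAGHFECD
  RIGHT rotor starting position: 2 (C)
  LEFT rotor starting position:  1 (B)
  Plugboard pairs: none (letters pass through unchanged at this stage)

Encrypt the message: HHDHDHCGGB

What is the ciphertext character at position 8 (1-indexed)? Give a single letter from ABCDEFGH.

Char 1 ('H'): step: R->3, L=1; H->plug->H->R->C->L->A->refl->B->L'->E->R'->A->plug->A
Char 2 ('H'): step: R->4, L=1; H->plug->H->R->D->L->F->refl->E->L'->F->R'->A->plug->A
Char 3 ('D'): step: R->5, L=1; D->plug->D->R->H->L->G->refl->C->L'->A->R'->F->plug->F
Char 4 ('H'): step: R->6, L=1; H->plug->H->R->F->L->E->refl->F->L'->D->R'->G->plug->G
Char 5 ('D'): step: R->7, L=1; D->plug->D->R->G->L->D->refl->H->L'->B->R'->C->plug->C
Char 6 ('H'): step: R->0, L->2 (L advanced); H->plug->H->R->C->L->E->refl->F->L'->G->R'->G->plug->G
Char 7 ('C'): step: R->1, L=2; C->plug->C->R->G->L->F->refl->E->L'->C->R'->E->plug->E
Char 8 ('G'): step: R->2, L=2; G->plug->G->R->C->L->E->refl->F->L'->G->R'->H->plug->H

H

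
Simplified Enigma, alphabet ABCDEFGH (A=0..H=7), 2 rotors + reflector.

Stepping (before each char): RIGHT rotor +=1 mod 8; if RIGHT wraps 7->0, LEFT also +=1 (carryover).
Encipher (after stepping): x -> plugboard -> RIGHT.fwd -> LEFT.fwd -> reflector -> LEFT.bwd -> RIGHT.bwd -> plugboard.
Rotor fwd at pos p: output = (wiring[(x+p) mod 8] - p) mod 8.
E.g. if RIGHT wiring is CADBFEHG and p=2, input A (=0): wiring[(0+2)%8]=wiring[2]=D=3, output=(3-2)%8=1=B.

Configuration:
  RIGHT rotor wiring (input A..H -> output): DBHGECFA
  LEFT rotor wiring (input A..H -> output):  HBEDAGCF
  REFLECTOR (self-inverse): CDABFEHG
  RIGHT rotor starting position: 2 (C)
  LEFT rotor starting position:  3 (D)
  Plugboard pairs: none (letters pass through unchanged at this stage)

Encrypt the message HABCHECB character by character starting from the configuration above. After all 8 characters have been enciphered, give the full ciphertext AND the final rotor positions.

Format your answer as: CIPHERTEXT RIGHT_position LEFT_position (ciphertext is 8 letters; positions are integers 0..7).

Answer: FDEEGAAE 2 4

Derivation:
Char 1 ('H'): step: R->3, L=3; H->plug->H->R->E->L->C->refl->A->L'->A->R'->F->plug->F
Char 2 ('A'): step: R->4, L=3; A->plug->A->R->A->L->A->refl->C->L'->E->R'->D->plug->D
Char 3 ('B'): step: R->5, L=3; B->plug->B->R->A->L->A->refl->C->L'->E->R'->E->plug->E
Char 4 ('C'): step: R->6, L=3; C->plug->C->R->F->L->E->refl->F->L'->B->R'->E->plug->E
Char 5 ('H'): step: R->7, L=3; H->plug->H->R->G->L->G->refl->H->L'->D->R'->G->plug->G
Char 6 ('E'): step: R->0, L->4 (L advanced); E->plug->E->R->E->L->D->refl->B->L'->D->R'->A->plug->A
Char 7 ('C'): step: R->1, L=4; C->plug->C->R->F->L->F->refl->E->L'->A->R'->A->plug->A
Char 8 ('B'): step: R->2, L=4; B->plug->B->R->E->L->D->refl->B->L'->D->R'->E->plug->E
Final: ciphertext=FDEEGAAE, RIGHT=2, LEFT=4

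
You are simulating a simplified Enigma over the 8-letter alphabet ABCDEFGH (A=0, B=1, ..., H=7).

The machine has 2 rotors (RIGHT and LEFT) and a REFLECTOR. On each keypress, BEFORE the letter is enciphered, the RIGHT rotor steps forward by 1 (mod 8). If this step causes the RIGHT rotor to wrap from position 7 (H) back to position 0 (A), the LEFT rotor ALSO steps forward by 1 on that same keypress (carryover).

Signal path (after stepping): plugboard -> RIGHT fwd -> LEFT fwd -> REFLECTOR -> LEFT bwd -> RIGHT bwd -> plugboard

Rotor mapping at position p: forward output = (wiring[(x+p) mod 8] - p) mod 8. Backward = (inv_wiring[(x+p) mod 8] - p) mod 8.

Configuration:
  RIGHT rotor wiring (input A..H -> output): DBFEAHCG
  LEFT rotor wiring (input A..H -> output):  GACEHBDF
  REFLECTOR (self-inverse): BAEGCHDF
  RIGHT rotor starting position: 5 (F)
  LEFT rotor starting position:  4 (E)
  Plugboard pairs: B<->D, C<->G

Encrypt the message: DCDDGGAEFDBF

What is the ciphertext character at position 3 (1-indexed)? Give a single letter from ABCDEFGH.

Char 1 ('D'): step: R->6, L=4; D->plug->B->R->A->L->D->refl->G->L'->G->R'->F->plug->F
Char 2 ('C'): step: R->7, L=4; C->plug->G->R->A->L->D->refl->G->L'->G->R'->D->plug->B
Char 3 ('D'): step: R->0, L->5 (L advanced); D->plug->B->R->B->L->G->refl->D->L'->E->R'->D->plug->B

B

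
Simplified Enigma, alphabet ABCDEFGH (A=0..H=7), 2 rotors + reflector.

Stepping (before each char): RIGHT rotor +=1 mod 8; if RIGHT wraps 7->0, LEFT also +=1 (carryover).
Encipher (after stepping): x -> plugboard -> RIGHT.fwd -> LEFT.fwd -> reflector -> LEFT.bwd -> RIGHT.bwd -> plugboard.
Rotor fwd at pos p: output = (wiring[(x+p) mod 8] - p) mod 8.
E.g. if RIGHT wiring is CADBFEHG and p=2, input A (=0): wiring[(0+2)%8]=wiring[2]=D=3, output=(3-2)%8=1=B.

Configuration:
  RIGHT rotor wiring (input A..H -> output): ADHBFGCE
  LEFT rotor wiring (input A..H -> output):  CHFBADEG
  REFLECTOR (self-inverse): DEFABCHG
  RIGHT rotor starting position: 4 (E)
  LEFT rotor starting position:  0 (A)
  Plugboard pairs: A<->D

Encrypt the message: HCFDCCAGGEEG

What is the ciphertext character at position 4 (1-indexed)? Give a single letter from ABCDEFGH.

Char 1 ('H'): step: R->5, L=0; H->plug->H->R->A->L->C->refl->F->L'->C->R'->F->plug->F
Char 2 ('C'): step: R->6, L=0; C->plug->C->R->C->L->F->refl->C->L'->A->R'->H->plug->H
Char 3 ('F'): step: R->7, L=0; F->plug->F->R->G->L->E->refl->B->L'->D->R'->H->plug->H
Char 4 ('D'): step: R->0, L->1 (L advanced); D->plug->A->R->A->L->G->refl->H->L'->D->R'->B->plug->B

B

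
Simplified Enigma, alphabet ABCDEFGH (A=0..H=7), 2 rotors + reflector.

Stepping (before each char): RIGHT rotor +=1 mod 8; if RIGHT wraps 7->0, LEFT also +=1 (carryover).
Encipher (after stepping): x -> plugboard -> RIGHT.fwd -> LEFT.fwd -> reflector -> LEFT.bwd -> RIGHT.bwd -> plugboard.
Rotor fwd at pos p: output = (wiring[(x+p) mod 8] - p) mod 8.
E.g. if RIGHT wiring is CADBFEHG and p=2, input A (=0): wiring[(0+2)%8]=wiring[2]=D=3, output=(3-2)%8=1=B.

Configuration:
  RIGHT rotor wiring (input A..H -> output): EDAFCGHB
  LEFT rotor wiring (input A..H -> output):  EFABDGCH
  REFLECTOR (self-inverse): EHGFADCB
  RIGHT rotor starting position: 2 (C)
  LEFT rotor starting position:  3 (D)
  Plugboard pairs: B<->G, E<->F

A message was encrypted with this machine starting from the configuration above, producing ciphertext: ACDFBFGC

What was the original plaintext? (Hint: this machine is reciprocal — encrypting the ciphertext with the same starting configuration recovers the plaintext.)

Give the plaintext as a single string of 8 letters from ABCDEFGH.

Answer: GDGEAHHF

Derivation:
Char 1 ('A'): step: R->3, L=3; A->plug->A->R->C->L->D->refl->F->L'->H->R'->B->plug->G
Char 2 ('C'): step: R->4, L=3; C->plug->C->R->D->L->H->refl->B->L'->F->R'->D->plug->D
Char 3 ('D'): step: R->5, L=3; D->plug->D->R->H->L->F->refl->D->L'->C->R'->B->plug->G
Char 4 ('F'): step: R->6, L=3; F->plug->E->R->C->L->D->refl->F->L'->H->R'->F->plug->E
Char 5 ('B'): step: R->7, L=3; B->plug->G->R->H->L->F->refl->D->L'->C->R'->A->plug->A
Char 6 ('F'): step: R->0, L->4 (L advanced); F->plug->E->R->C->L->G->refl->C->L'->B->R'->H->plug->H
Char 7 ('G'): step: R->1, L=4; G->plug->B->R->H->L->F->refl->D->L'->D->R'->H->plug->H
Char 8 ('C'): step: R->2, L=4; C->plug->C->R->A->L->H->refl->B->L'->F->R'->E->plug->F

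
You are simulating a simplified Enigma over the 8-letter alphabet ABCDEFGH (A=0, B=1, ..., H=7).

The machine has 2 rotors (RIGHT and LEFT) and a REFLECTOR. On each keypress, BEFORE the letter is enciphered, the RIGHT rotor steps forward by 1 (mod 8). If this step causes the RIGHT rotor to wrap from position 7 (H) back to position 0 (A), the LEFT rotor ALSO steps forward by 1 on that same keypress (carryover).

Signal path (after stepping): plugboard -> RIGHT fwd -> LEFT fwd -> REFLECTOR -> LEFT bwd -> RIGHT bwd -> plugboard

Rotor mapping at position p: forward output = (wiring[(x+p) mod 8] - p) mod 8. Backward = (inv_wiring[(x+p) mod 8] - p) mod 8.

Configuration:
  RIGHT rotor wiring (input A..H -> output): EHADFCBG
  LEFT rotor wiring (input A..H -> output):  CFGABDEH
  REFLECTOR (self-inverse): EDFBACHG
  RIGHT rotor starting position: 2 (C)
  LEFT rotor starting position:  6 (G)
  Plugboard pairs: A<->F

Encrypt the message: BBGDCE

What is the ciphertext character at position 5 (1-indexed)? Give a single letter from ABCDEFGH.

Char 1 ('B'): step: R->3, L=6; B->plug->B->R->C->L->E->refl->A->L'->E->R'->G->plug->G
Char 2 ('B'): step: R->4, L=6; B->plug->B->R->G->L->D->refl->B->L'->B->R'->A->plug->F
Char 3 ('G'): step: R->5, L=6; G->plug->G->R->G->L->D->refl->B->L'->B->R'->C->plug->C
Char 4 ('D'): step: R->6, L=6; D->plug->D->R->B->L->B->refl->D->L'->G->R'->C->plug->C
Char 5 ('C'): step: R->7, L=6; C->plug->C->R->A->L->G->refl->H->L'->D->R'->G->plug->G

G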